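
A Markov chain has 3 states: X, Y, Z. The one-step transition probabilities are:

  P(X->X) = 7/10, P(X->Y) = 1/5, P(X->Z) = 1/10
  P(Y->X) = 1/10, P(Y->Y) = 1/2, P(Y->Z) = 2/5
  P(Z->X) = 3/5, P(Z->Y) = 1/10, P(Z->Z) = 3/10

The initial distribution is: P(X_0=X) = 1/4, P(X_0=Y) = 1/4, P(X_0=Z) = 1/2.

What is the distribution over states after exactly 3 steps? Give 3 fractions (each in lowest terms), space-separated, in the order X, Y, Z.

Propagating the distribution step by step (d_{t+1} = d_t * P):
d_0 = (X=1/4, Y=1/4, Z=1/2)
  d_1[X] = 1/4*7/10 + 1/4*1/10 + 1/2*3/5 = 1/2
  d_1[Y] = 1/4*1/5 + 1/4*1/2 + 1/2*1/10 = 9/40
  d_1[Z] = 1/4*1/10 + 1/4*2/5 + 1/2*3/10 = 11/40
d_1 = (X=1/2, Y=9/40, Z=11/40)
  d_2[X] = 1/2*7/10 + 9/40*1/10 + 11/40*3/5 = 43/80
  d_2[Y] = 1/2*1/5 + 9/40*1/2 + 11/40*1/10 = 6/25
  d_2[Z] = 1/2*1/10 + 9/40*2/5 + 11/40*3/10 = 89/400
d_2 = (X=43/80, Y=6/25, Z=89/400)
  d_3[X] = 43/80*7/10 + 6/25*1/10 + 89/400*3/5 = 427/800
  d_3[Y] = 43/80*1/5 + 6/25*1/2 + 89/400*1/10 = 999/4000
  d_3[Z] = 43/80*1/10 + 6/25*2/5 + 89/400*3/10 = 433/2000
d_3 = (X=427/800, Y=999/4000, Z=433/2000)

Answer: 427/800 999/4000 433/2000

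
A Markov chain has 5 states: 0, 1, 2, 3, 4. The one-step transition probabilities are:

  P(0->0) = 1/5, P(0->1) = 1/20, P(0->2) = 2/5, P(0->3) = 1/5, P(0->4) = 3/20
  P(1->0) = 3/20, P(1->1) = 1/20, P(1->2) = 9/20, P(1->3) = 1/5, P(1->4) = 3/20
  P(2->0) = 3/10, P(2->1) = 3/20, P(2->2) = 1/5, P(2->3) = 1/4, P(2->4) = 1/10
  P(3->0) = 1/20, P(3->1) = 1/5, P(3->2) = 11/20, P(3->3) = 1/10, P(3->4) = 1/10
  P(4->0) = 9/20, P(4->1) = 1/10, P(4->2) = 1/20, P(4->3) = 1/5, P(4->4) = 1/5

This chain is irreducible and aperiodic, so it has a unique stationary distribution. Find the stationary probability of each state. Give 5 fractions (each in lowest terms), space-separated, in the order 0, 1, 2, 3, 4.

The stationary distribution satisfies pi = pi * P, i.e.:
  pi_0 = 1/5*pi_0 + 3/20*pi_1 + 3/10*pi_2 + 1/20*pi_3 + 9/20*pi_4
  pi_1 = 1/20*pi_0 + 1/20*pi_1 + 3/20*pi_2 + 1/5*pi_3 + 1/10*pi_4
  pi_2 = 2/5*pi_0 + 9/20*pi_1 + 1/5*pi_2 + 11/20*pi_3 + 1/20*pi_4
  pi_3 = 1/5*pi_0 + 1/5*pi_1 + 1/4*pi_2 + 1/10*pi_3 + 1/5*pi_4
  pi_4 = 3/20*pi_0 + 3/20*pi_1 + 1/10*pi_2 + 1/10*pi_3 + 1/5*pi_4
with normalization: pi_0 + pi_1 + pi_2 + pi_3 + pi_4 = 1.

Using the first 4 balance equations plus normalization, the linear system A*pi = b is:
  [-4/5, 3/20, 3/10, 1/20, 9/20] . pi = 0
  [1/20, -19/20, 3/20, 1/5, 1/10] . pi = 0
  [2/5, 9/20, -4/5, 11/20, 1/20] . pi = 0
  [1/5, 1/5, 1/4, -9/10, 1/5] . pi = 0
  [1, 1, 1, 1, 1] . pi = 1

Solving yields:
  pi_0 = 22441/97705
  pi_1 = 11577/97705
  pi_2 = 31734/97705
  pi_3 = 19207/97705
  pi_4 = 12746/97705

Verification (pi * P):
  22441/97705*1/5 + 11577/97705*3/20 + 31734/97705*3/10 + 19207/97705*1/20 + 12746/97705*9/20 = 22441/97705 = pi_0  (ok)
  22441/97705*1/20 + 11577/97705*1/20 + 31734/97705*3/20 + 19207/97705*1/5 + 12746/97705*1/10 = 11577/97705 = pi_1  (ok)
  22441/97705*2/5 + 11577/97705*9/20 + 31734/97705*1/5 + 19207/97705*11/20 + 12746/97705*1/20 = 31734/97705 = pi_2  (ok)
  22441/97705*1/5 + 11577/97705*1/5 + 31734/97705*1/4 + 19207/97705*1/10 + 12746/97705*1/5 = 19207/97705 = pi_3  (ok)
  22441/97705*3/20 + 11577/97705*3/20 + 31734/97705*1/10 + 19207/97705*1/10 + 12746/97705*1/5 = 12746/97705 = pi_4  (ok)

Answer: 22441/97705 11577/97705 31734/97705 19207/97705 12746/97705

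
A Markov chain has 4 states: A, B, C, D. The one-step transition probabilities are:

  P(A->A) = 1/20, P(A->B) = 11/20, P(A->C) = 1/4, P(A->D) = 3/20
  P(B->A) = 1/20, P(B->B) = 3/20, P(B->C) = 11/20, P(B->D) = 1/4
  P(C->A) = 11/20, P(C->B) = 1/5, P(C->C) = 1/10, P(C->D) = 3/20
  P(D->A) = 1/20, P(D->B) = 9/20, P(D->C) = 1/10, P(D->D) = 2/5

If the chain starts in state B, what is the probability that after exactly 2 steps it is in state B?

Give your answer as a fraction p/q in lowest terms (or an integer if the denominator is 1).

Computing P^2 by repeated multiplication:
P^1 =
  A: [1/20, 11/20, 1/4, 3/20]
  B: [1/20, 3/20, 11/20, 1/4]
  C: [11/20, 1/5, 1/10, 3/20]
  D: [1/20, 9/20, 1/10, 2/5]
P^2 =
  A: [7/40, 91/400, 71/200, 97/400]
  B: [13/40, 109/400, 7/40, 91/400]
  C: [1/10, 21/50, 109/400, 83/400]
  D: [1/10, 59/200, 31/100, 59/200]

(P^2)[B -> B] = 109/400

Answer: 109/400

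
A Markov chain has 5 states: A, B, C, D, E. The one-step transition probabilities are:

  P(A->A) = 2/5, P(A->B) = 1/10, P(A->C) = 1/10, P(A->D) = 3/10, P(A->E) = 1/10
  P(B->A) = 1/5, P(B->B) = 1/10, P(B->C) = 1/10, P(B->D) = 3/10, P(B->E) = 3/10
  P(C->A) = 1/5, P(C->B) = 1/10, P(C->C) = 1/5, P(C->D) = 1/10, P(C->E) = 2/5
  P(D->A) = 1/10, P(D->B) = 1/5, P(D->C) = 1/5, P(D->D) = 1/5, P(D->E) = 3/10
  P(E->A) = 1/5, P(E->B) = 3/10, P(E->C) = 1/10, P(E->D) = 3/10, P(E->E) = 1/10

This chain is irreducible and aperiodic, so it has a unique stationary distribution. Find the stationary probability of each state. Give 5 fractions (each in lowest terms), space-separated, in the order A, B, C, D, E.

Answer: 177/808 823/4848 14/101 25/101 1091/4848

Derivation:
The stationary distribution satisfies pi = pi * P, i.e.:
  pi_A = 2/5*pi_A + 1/5*pi_B + 1/5*pi_C + 1/10*pi_D + 1/5*pi_E
  pi_B = 1/10*pi_A + 1/10*pi_B + 1/10*pi_C + 1/5*pi_D + 3/10*pi_E
  pi_C = 1/10*pi_A + 1/10*pi_B + 1/5*pi_C + 1/5*pi_D + 1/10*pi_E
  pi_D = 3/10*pi_A + 3/10*pi_B + 1/10*pi_C + 1/5*pi_D + 3/10*pi_E
  pi_E = 1/10*pi_A + 3/10*pi_B + 2/5*pi_C + 3/10*pi_D + 1/10*pi_E
with normalization: pi_A + pi_B + pi_C + pi_D + pi_E = 1.

Using the first 4 balance equations plus normalization, the linear system A*pi = b is:
  [-3/5, 1/5, 1/5, 1/10, 1/5] . pi = 0
  [1/10, -9/10, 1/10, 1/5, 3/10] . pi = 0
  [1/10, 1/10, -4/5, 1/5, 1/10] . pi = 0
  [3/10, 3/10, 1/10, -4/5, 3/10] . pi = 0
  [1, 1, 1, 1, 1] . pi = 1

Solving yields:
  pi_A = 177/808
  pi_B = 823/4848
  pi_C = 14/101
  pi_D = 25/101
  pi_E = 1091/4848

Verification (pi * P):
  177/808*2/5 + 823/4848*1/5 + 14/101*1/5 + 25/101*1/10 + 1091/4848*1/5 = 177/808 = pi_A  (ok)
  177/808*1/10 + 823/4848*1/10 + 14/101*1/10 + 25/101*1/5 + 1091/4848*3/10 = 823/4848 = pi_B  (ok)
  177/808*1/10 + 823/4848*1/10 + 14/101*1/5 + 25/101*1/5 + 1091/4848*1/10 = 14/101 = pi_C  (ok)
  177/808*3/10 + 823/4848*3/10 + 14/101*1/10 + 25/101*1/5 + 1091/4848*3/10 = 25/101 = pi_D  (ok)
  177/808*1/10 + 823/4848*3/10 + 14/101*2/5 + 25/101*3/10 + 1091/4848*1/10 = 1091/4848 = pi_E  (ok)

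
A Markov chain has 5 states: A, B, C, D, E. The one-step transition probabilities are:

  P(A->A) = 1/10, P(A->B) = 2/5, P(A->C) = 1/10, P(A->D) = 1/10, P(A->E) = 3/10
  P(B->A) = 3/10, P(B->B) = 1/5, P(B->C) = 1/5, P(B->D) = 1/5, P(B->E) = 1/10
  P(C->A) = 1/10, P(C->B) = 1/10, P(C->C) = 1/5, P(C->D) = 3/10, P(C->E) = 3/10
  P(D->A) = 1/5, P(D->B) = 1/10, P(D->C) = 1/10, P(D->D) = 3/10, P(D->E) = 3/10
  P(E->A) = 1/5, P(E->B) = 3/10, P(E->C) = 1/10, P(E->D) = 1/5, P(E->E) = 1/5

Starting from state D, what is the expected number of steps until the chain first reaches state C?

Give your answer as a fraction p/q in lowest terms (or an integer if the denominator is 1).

Answer: 1000/123

Derivation:
Let h_i = expected steps to first reach C from state i.
Boundary: h_C = 0.
First-step equations for the other states:
  h_A = 1 + 1/10*h_A + 2/5*h_B + 1/10*h_C + 1/10*h_D + 3/10*h_E
  h_B = 1 + 3/10*h_A + 1/5*h_B + 1/5*h_C + 1/5*h_D + 1/10*h_E
  h_D = 1 + 1/5*h_A + 1/10*h_B + 1/10*h_C + 3/10*h_D + 3/10*h_E
  h_E = 1 + 1/5*h_A + 3/10*h_B + 1/10*h_C + 1/5*h_D + 1/5*h_E

Substituting h_C = 0 and rearranging gives the linear system (I - Q) h = 1:
  [9/10, -2/5, -1/10, -3/10] . (h_A, h_B, h_D, h_E) = 1
  [-3/10, 4/5, -1/5, -1/10] . (h_A, h_B, h_D, h_E) = 1
  [-1/5, -1/10, 7/10, -3/10] . (h_A, h_B, h_D, h_E) = 1
  [-1/5, -3/10, -1/5, 4/5] . (h_A, h_B, h_D, h_E) = 1

Solving yields:
  h_A = 970/123
  h_B = 890/123
  h_D = 1000/123
  h_E = 980/123

Starting state is D, so the expected hitting time is h_D = 1000/123.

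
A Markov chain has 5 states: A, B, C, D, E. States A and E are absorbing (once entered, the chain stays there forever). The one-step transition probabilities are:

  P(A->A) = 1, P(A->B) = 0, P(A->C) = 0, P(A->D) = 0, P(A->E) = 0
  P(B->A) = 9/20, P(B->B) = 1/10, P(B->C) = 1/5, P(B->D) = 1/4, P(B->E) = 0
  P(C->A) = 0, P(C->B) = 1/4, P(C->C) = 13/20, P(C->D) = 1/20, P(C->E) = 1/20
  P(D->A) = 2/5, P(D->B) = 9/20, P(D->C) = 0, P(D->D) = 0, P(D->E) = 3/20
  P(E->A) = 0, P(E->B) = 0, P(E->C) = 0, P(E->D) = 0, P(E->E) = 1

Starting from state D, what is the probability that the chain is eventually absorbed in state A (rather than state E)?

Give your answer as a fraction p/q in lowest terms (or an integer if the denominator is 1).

Let a_i = P(absorbed in A | start in state i).
Boundary conditions: a_A = 1, a_E = 0.
For each transient state i, a_i = sum_j P(i->j) * a_j:
  a_B = 9/20*a_A + 1/10*a_B + 1/5*a_C + 1/4*a_D + 0*a_E
  a_C = 0*a_A + 1/4*a_B + 13/20*a_C + 1/20*a_D + 1/20*a_E
  a_D = 2/5*a_A + 9/20*a_B + 0*a_C + 0*a_D + 3/20*a_E

Substituting a_A = 1 and a_E = 0, rearrange to (I - Q) a = r where r[i] = P(i -> A):
  [9/10, -1/5, -1/4] . (a_B, a_C, a_D) = 9/20
  [-1/4, 7/20, -1/20] . (a_B, a_C, a_D) = 0
  [-9/20, 0, 1] . (a_B, a_C, a_D) = 2/5

Solving yields:
  a_B = 1572/1769
  a_C = 1325/1769
  a_D = 1415/1769

Starting state is D, so the absorption probability is a_D = 1415/1769.

Answer: 1415/1769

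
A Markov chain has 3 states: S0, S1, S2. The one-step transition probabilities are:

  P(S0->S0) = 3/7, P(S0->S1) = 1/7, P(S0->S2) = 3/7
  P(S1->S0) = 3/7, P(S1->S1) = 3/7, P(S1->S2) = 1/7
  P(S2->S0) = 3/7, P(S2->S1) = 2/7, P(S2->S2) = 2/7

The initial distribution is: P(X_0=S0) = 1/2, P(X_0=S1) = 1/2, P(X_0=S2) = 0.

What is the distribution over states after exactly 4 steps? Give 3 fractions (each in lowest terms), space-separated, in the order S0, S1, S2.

Answer: 3/7 629/2401 743/2401

Derivation:
Propagating the distribution step by step (d_{t+1} = d_t * P):
d_0 = (S0=1/2, S1=1/2, S2=0)
  d_1[S0] = 1/2*3/7 + 1/2*3/7 + 0*3/7 = 3/7
  d_1[S1] = 1/2*1/7 + 1/2*3/7 + 0*2/7 = 2/7
  d_1[S2] = 1/2*3/7 + 1/2*1/7 + 0*2/7 = 2/7
d_1 = (S0=3/7, S1=2/7, S2=2/7)
  d_2[S0] = 3/7*3/7 + 2/7*3/7 + 2/7*3/7 = 3/7
  d_2[S1] = 3/7*1/7 + 2/7*3/7 + 2/7*2/7 = 13/49
  d_2[S2] = 3/7*3/7 + 2/7*1/7 + 2/7*2/7 = 15/49
d_2 = (S0=3/7, S1=13/49, S2=15/49)
  d_3[S0] = 3/7*3/7 + 13/49*3/7 + 15/49*3/7 = 3/7
  d_3[S1] = 3/7*1/7 + 13/49*3/7 + 15/49*2/7 = 90/343
  d_3[S2] = 3/7*3/7 + 13/49*1/7 + 15/49*2/7 = 106/343
d_3 = (S0=3/7, S1=90/343, S2=106/343)
  d_4[S0] = 3/7*3/7 + 90/343*3/7 + 106/343*3/7 = 3/7
  d_4[S1] = 3/7*1/7 + 90/343*3/7 + 106/343*2/7 = 629/2401
  d_4[S2] = 3/7*3/7 + 90/343*1/7 + 106/343*2/7 = 743/2401
d_4 = (S0=3/7, S1=629/2401, S2=743/2401)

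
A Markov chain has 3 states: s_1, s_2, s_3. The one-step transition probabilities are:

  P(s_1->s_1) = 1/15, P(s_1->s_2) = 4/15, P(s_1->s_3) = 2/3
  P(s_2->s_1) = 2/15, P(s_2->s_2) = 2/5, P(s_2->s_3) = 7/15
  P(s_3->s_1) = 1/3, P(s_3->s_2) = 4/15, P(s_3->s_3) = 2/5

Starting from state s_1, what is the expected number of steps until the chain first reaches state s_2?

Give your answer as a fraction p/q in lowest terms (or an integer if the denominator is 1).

Answer: 15/4

Derivation:
Let h_i = expected steps to first reach s_2 from state i.
Boundary: h_s_2 = 0.
First-step equations for the other states:
  h_s_1 = 1 + 1/15*h_s_1 + 4/15*h_s_2 + 2/3*h_s_3
  h_s_3 = 1 + 1/3*h_s_1 + 4/15*h_s_2 + 2/5*h_s_3

Substituting h_s_2 = 0 and rearranging gives the linear system (I - Q) h = 1:
  [14/15, -2/3] . (h_s_1, h_s_3) = 1
  [-1/3, 3/5] . (h_s_1, h_s_3) = 1

Solving yields:
  h_s_1 = 15/4
  h_s_3 = 15/4

Starting state is s_1, so the expected hitting time is h_s_1 = 15/4.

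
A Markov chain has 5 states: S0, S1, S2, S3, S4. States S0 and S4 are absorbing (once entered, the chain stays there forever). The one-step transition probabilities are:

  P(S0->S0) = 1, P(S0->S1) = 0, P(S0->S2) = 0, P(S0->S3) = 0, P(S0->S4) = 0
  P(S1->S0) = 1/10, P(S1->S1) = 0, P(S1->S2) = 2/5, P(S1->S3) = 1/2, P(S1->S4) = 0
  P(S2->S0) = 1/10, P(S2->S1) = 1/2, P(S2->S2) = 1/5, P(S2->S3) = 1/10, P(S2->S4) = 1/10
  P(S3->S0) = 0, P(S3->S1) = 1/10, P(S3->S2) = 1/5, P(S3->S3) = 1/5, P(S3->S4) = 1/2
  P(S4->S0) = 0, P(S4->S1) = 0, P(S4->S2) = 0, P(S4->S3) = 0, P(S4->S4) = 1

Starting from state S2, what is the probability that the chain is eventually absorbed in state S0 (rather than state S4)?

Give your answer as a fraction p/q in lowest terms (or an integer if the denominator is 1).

Let a_i = P(absorbed in S0 | start in state i).
Boundary conditions: a_S0 = 1, a_S4 = 0.
For each transient state i, a_i = sum_j P(i->j) * a_j:
  a_S1 = 1/10*a_S0 + 0*a_S1 + 2/5*a_S2 + 1/2*a_S3 + 0*a_S4
  a_S2 = 1/10*a_S0 + 1/2*a_S1 + 1/5*a_S2 + 1/10*a_S3 + 1/10*a_S4
  a_S3 = 0*a_S0 + 1/10*a_S1 + 1/5*a_S2 + 1/5*a_S3 + 1/2*a_S4

Substituting a_S0 = 1 and a_S4 = 0, rearrange to (I - Q) a = r where r[i] = P(i -> S0):
  [1, -2/5, -1/2] . (a_S1, a_S2, a_S3) = 1/10
  [-1/2, 4/5, -1/10] . (a_S1, a_S2, a_S3) = 1/10
  [-1/10, -1/5, 4/5] . (a_S1, a_S2, a_S3) = 0

Solving yields:
  a_S1 = 52/183
  a_S2 = 58/183
  a_S3 = 7/61

Starting state is S2, so the absorption probability is a_S2 = 58/183.

Answer: 58/183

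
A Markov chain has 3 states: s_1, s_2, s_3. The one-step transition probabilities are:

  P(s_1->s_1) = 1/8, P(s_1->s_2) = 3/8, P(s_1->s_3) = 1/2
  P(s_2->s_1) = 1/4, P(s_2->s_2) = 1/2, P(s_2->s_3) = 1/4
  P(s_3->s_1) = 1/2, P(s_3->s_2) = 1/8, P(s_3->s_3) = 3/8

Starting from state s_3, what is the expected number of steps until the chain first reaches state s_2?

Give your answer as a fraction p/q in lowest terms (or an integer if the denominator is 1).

Answer: 88/19

Derivation:
Let h_i = expected steps to first reach s_2 from state i.
Boundary: h_s_2 = 0.
First-step equations for the other states:
  h_s_1 = 1 + 1/8*h_s_1 + 3/8*h_s_2 + 1/2*h_s_3
  h_s_3 = 1 + 1/2*h_s_1 + 1/8*h_s_2 + 3/8*h_s_3

Substituting h_s_2 = 0 and rearranging gives the linear system (I - Q) h = 1:
  [7/8, -1/2] . (h_s_1, h_s_3) = 1
  [-1/2, 5/8] . (h_s_1, h_s_3) = 1

Solving yields:
  h_s_1 = 72/19
  h_s_3 = 88/19

Starting state is s_3, so the expected hitting time is h_s_3 = 88/19.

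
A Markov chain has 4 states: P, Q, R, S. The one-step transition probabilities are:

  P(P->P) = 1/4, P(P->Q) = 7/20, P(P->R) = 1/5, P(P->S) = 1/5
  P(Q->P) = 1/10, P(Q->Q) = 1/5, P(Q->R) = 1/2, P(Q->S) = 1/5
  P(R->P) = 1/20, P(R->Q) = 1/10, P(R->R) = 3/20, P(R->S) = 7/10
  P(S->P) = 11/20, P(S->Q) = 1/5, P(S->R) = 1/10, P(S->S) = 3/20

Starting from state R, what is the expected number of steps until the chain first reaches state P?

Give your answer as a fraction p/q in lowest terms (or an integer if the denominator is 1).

Let h_i = expected steps to first reach P from state i.
Boundary: h_P = 0.
First-step equations for the other states:
  h_Q = 1 + 1/10*h_P + 1/5*h_Q + 1/2*h_R + 1/5*h_S
  h_R = 1 + 1/20*h_P + 1/10*h_Q + 3/20*h_R + 7/10*h_S
  h_S = 1 + 11/20*h_P + 1/5*h_Q + 1/10*h_R + 3/20*h_S

Substituting h_P = 0 and rearranging gives the linear system (I - Q) h = 1:
  [4/5, -1/2, -1/5] . (h_Q, h_R, h_S) = 1
  [-1/10, 17/20, -7/10] . (h_Q, h_R, h_S) = 1
  [-1/5, -1/10, 17/20] . (h_Q, h_R, h_S) = 1

Solving yields:
  h_Q = 3235/747
  h_R = 2890/747
  h_S = 220/83

Starting state is R, so the expected hitting time is h_R = 2890/747.

Answer: 2890/747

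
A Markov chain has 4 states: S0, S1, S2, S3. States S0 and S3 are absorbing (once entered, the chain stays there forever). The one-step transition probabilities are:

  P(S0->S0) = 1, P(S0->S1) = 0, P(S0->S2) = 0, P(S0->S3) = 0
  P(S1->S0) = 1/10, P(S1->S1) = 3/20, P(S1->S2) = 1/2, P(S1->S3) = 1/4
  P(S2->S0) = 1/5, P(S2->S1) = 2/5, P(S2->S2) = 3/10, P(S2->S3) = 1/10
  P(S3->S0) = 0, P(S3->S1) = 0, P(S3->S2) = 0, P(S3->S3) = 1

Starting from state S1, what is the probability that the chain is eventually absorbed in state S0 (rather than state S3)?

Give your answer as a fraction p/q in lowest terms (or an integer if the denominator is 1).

Let a_i = P(absorbed in S0 | start in state i).
Boundary conditions: a_S0 = 1, a_S3 = 0.
For each transient state i, a_i = sum_j P(i->j) * a_j:
  a_S1 = 1/10*a_S0 + 3/20*a_S1 + 1/2*a_S2 + 1/4*a_S3
  a_S2 = 1/5*a_S0 + 2/5*a_S1 + 3/10*a_S2 + 1/10*a_S3

Substituting a_S0 = 1 and a_S3 = 0, rearrange to (I - Q) a = r where r[i] = P(i -> S0):
  [17/20, -1/2] . (a_S1, a_S2) = 1/10
  [-2/5, 7/10] . (a_S1, a_S2) = 1/5

Solving yields:
  a_S1 = 34/79
  a_S2 = 42/79

Starting state is S1, so the absorption probability is a_S1 = 34/79.

Answer: 34/79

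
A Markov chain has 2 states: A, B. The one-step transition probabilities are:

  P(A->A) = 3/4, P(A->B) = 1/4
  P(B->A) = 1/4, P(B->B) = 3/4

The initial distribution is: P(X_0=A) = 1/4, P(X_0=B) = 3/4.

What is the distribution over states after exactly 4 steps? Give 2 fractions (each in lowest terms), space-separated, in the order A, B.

Answer: 31/64 33/64

Derivation:
Propagating the distribution step by step (d_{t+1} = d_t * P):
d_0 = (A=1/4, B=3/4)
  d_1[A] = 1/4*3/4 + 3/4*1/4 = 3/8
  d_1[B] = 1/4*1/4 + 3/4*3/4 = 5/8
d_1 = (A=3/8, B=5/8)
  d_2[A] = 3/8*3/4 + 5/8*1/4 = 7/16
  d_2[B] = 3/8*1/4 + 5/8*3/4 = 9/16
d_2 = (A=7/16, B=9/16)
  d_3[A] = 7/16*3/4 + 9/16*1/4 = 15/32
  d_3[B] = 7/16*1/4 + 9/16*3/4 = 17/32
d_3 = (A=15/32, B=17/32)
  d_4[A] = 15/32*3/4 + 17/32*1/4 = 31/64
  d_4[B] = 15/32*1/4 + 17/32*3/4 = 33/64
d_4 = (A=31/64, B=33/64)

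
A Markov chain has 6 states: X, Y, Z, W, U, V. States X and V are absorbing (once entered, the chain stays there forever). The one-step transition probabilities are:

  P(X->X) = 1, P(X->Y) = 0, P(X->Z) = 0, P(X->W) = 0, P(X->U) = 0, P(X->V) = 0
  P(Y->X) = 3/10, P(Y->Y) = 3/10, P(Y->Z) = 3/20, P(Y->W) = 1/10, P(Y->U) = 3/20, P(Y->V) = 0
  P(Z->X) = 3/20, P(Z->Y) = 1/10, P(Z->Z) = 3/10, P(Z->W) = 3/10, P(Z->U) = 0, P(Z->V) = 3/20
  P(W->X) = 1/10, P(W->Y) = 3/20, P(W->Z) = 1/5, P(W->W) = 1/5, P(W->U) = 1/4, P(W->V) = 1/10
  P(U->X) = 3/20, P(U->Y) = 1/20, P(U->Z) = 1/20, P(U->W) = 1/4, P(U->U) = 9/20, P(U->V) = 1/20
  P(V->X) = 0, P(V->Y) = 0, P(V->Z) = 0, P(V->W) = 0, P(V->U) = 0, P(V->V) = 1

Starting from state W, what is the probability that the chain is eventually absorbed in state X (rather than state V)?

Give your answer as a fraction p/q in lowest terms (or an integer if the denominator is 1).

Answer: 2711/4226

Derivation:
Let a_i = P(absorbed in X | start in state i).
Boundary conditions: a_X = 1, a_V = 0.
For each transient state i, a_i = sum_j P(i->j) * a_j:
  a_Y = 3/10*a_X + 3/10*a_Y + 3/20*a_Z + 1/10*a_W + 3/20*a_U + 0*a_V
  a_Z = 3/20*a_X + 1/10*a_Y + 3/10*a_Z + 3/10*a_W + 0*a_U + 3/20*a_V
  a_W = 1/10*a_X + 3/20*a_Y + 1/5*a_Z + 1/5*a_W + 1/4*a_U + 1/10*a_V
  a_U = 3/20*a_X + 1/20*a_Y + 1/20*a_Z + 1/4*a_W + 9/20*a_U + 1/20*a_V

Substituting a_X = 1 and a_V = 0, rearrange to (I - Q) a = r where r[i] = P(i -> X):
  [7/10, -3/20, -1/10, -3/20] . (a_Y, a_Z, a_W, a_U) = 3/10
  [-1/10, 7/10, -3/10, 0] . (a_Y, a_Z, a_W, a_U) = 3/20
  [-3/20, -1/5, 4/5, -1/4] . (a_Y, a_Z, a_W, a_U) = 1/10
  [-1/20, -1/20, -1/4, 11/20] . (a_Y, a_Z, a_W, a_U) = 3/20

Solving yields:
  a_Y = 3371/4226
  a_Z = 2549/4226
  a_W = 2711/4226
  a_U = 2923/4226

Starting state is W, so the absorption probability is a_W = 2711/4226.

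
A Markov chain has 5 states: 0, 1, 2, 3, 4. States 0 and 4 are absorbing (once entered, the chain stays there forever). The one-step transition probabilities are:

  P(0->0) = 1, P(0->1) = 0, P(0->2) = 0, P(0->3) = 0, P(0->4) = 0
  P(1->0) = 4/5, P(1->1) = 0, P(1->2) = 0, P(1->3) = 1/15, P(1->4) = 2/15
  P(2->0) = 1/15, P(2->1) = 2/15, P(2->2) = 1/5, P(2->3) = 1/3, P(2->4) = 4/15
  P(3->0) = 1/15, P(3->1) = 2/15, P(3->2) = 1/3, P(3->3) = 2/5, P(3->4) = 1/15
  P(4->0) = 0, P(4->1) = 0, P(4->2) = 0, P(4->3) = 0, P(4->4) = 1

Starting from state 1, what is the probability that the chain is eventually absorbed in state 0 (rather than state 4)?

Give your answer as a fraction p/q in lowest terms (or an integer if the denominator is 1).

Let a_i = P(absorbed in 0 | start in state i).
Boundary conditions: a_0 = 1, a_4 = 0.
For each transient state i, a_i = sum_j P(i->j) * a_j:
  a_1 = 4/5*a_0 + 0*a_1 + 0*a_2 + 1/15*a_3 + 2/15*a_4
  a_2 = 1/15*a_0 + 2/15*a_1 + 1/5*a_2 + 1/3*a_3 + 4/15*a_4
  a_3 = 1/15*a_0 + 2/15*a_1 + 1/3*a_2 + 2/5*a_3 + 1/15*a_4

Substituting a_0 = 1 and a_4 = 0, rearrange to (I - Q) a = r where r[i] = P(i -> 0):
  [1, 0, -1/15] . (a_1, a_2, a_3) = 4/5
  [-2/15, 4/5, -1/3] . (a_1, a_2, a_3) = 1/15
  [-2/15, -1/3, 3/5] . (a_1, a_2, a_3) = 1/15

Solving yields:
  a_1 = 1013/1211
  a_2 = 78/173
  a_3 = 663/1211

Starting state is 1, so the absorption probability is a_1 = 1013/1211.

Answer: 1013/1211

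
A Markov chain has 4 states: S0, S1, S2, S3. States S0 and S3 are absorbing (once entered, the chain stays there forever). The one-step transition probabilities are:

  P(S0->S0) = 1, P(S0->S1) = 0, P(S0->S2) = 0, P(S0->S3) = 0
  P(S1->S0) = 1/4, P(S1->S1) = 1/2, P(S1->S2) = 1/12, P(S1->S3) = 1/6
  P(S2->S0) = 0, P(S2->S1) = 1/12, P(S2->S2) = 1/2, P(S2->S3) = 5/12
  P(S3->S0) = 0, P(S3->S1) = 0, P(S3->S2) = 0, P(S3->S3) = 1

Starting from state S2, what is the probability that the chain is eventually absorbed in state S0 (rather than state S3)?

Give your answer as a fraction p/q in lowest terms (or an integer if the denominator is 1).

Answer: 3/35

Derivation:
Let a_i = P(absorbed in S0 | start in state i).
Boundary conditions: a_S0 = 1, a_S3 = 0.
For each transient state i, a_i = sum_j P(i->j) * a_j:
  a_S1 = 1/4*a_S0 + 1/2*a_S1 + 1/12*a_S2 + 1/6*a_S3
  a_S2 = 0*a_S0 + 1/12*a_S1 + 1/2*a_S2 + 5/12*a_S3

Substituting a_S0 = 1 and a_S3 = 0, rearrange to (I - Q) a = r where r[i] = P(i -> S0):
  [1/2, -1/12] . (a_S1, a_S2) = 1/4
  [-1/12, 1/2] . (a_S1, a_S2) = 0

Solving yields:
  a_S1 = 18/35
  a_S2 = 3/35

Starting state is S2, so the absorption probability is a_S2 = 3/35.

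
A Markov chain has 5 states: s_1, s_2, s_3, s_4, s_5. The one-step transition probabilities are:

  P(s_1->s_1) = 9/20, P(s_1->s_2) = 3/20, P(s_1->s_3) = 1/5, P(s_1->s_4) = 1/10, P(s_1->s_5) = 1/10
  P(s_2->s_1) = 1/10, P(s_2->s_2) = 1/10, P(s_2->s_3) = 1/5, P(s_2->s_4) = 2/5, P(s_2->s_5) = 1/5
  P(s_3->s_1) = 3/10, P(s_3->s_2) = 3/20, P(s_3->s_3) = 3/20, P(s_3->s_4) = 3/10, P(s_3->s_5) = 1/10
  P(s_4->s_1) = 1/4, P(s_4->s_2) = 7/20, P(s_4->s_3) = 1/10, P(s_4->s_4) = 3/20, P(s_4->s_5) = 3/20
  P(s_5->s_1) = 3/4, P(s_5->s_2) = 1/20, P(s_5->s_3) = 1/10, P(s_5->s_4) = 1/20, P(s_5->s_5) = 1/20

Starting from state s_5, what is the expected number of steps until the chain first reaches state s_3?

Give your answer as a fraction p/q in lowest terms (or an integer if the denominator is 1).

Let h_i = expected steps to first reach s_3 from state i.
Boundary: h_s_3 = 0.
First-step equations for the other states:
  h_s_1 = 1 + 9/20*h_s_1 + 3/20*h_s_2 + 1/5*h_s_3 + 1/10*h_s_4 + 1/10*h_s_5
  h_s_2 = 1 + 1/10*h_s_1 + 1/10*h_s_2 + 1/5*h_s_3 + 2/5*h_s_4 + 1/5*h_s_5
  h_s_4 = 1 + 1/4*h_s_1 + 7/20*h_s_2 + 1/10*h_s_3 + 3/20*h_s_4 + 3/20*h_s_5
  h_s_5 = 1 + 3/4*h_s_1 + 1/20*h_s_2 + 1/10*h_s_3 + 1/20*h_s_4 + 1/20*h_s_5

Substituting h_s_3 = 0 and rearranging gives the linear system (I - Q) h = 1:
  [11/20, -3/20, -1/10, -1/10] . (h_s_1, h_s_2, h_s_4, h_s_5) = 1
  [-1/10, 9/10, -2/5, -1/5] . (h_s_1, h_s_2, h_s_4, h_s_5) = 1
  [-1/4, -7/20, 17/20, -3/20] . (h_s_1, h_s_2, h_s_4, h_s_5) = 1
  [-3/4, -1/20, -1/20, 19/20] . (h_s_1, h_s_2, h_s_4, h_s_5) = 1

Solving yields:
  h_s_1 = 3330/577
  h_s_2 = 3470/577
  h_s_4 = 3725/577
  h_s_5 = 3615/577

Starting state is s_5, so the expected hitting time is h_s_5 = 3615/577.

Answer: 3615/577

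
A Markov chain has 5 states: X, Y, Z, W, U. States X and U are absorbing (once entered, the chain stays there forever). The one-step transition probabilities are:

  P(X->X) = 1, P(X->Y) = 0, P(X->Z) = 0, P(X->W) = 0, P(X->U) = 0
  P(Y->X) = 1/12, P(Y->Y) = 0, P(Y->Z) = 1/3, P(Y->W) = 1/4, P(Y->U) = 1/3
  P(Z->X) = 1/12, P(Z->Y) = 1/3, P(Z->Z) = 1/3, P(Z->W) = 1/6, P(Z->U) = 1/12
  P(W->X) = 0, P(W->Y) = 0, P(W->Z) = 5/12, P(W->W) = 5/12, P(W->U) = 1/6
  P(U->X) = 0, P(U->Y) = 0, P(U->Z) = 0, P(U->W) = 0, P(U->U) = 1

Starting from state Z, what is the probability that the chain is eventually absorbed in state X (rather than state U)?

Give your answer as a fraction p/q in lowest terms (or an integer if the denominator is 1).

Let a_i = P(absorbed in X | start in state i).
Boundary conditions: a_X = 1, a_U = 0.
For each transient state i, a_i = sum_j P(i->j) * a_j:
  a_Y = 1/12*a_X + 0*a_Y + 1/3*a_Z + 1/4*a_W + 1/3*a_U
  a_Z = 1/12*a_X + 1/3*a_Y + 1/3*a_Z + 1/6*a_W + 1/12*a_U
  a_W = 0*a_X + 0*a_Y + 5/12*a_Z + 5/12*a_W + 1/6*a_U

Substituting a_X = 1 and a_U = 0, rearrange to (I - Q) a = r where r[i] = P(i -> X):
  [1, -1/3, -1/4] . (a_Y, a_Z, a_W) = 1/12
  [-1/3, 2/3, -1/6] . (a_Y, a_Z, a_W) = 1/12
  [0, -5/12, 7/12] . (a_Y, a_Z, a_W) = 0

Solving yields:
  a_Y = 89/380
  a_Z = 28/95
  a_W = 4/19

Starting state is Z, so the absorption probability is a_Z = 28/95.

Answer: 28/95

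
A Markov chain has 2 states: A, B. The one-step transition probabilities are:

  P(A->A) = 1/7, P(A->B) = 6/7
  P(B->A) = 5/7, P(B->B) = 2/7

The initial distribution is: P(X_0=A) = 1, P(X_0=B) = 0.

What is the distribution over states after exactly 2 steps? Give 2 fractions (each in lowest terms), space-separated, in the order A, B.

Answer: 31/49 18/49

Derivation:
Propagating the distribution step by step (d_{t+1} = d_t * P):
d_0 = (A=1, B=0)
  d_1[A] = 1*1/7 + 0*5/7 = 1/7
  d_1[B] = 1*6/7 + 0*2/7 = 6/7
d_1 = (A=1/7, B=6/7)
  d_2[A] = 1/7*1/7 + 6/7*5/7 = 31/49
  d_2[B] = 1/7*6/7 + 6/7*2/7 = 18/49
d_2 = (A=31/49, B=18/49)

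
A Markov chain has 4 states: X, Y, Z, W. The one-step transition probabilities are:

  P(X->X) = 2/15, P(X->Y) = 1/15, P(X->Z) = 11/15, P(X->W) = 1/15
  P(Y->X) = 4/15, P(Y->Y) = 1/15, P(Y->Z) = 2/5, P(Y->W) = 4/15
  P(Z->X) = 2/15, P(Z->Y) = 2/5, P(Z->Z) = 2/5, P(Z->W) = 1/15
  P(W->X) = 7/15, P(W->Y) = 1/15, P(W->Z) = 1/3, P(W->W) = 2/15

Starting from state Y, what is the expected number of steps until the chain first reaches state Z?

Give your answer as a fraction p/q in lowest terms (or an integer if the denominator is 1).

Answer: 2235/1066

Derivation:
Let h_i = expected steps to first reach Z from state i.
Boundary: h_Z = 0.
First-step equations for the other states:
  h_X = 1 + 2/15*h_X + 1/15*h_Y + 11/15*h_Z + 1/15*h_W
  h_Y = 1 + 4/15*h_X + 1/15*h_Y + 2/5*h_Z + 4/15*h_W
  h_W = 1 + 7/15*h_X + 1/15*h_Y + 1/3*h_Z + 2/15*h_W

Substituting h_Z = 0 and rearranging gives the linear system (I - Q) h = 1:
  [13/15, -1/15, -1/15] . (h_X, h_Y, h_W) = 1
  [-4/15, 14/15, -4/15] . (h_X, h_Y, h_W) = 1
  [-7/15, -1/15, 13/15] . (h_X, h_Y, h_W) = 1

Solving yields:
  h_X = 1575/1066
  h_Y = 2235/1066
  h_W = 1125/533

Starting state is Y, so the expected hitting time is h_Y = 2235/1066.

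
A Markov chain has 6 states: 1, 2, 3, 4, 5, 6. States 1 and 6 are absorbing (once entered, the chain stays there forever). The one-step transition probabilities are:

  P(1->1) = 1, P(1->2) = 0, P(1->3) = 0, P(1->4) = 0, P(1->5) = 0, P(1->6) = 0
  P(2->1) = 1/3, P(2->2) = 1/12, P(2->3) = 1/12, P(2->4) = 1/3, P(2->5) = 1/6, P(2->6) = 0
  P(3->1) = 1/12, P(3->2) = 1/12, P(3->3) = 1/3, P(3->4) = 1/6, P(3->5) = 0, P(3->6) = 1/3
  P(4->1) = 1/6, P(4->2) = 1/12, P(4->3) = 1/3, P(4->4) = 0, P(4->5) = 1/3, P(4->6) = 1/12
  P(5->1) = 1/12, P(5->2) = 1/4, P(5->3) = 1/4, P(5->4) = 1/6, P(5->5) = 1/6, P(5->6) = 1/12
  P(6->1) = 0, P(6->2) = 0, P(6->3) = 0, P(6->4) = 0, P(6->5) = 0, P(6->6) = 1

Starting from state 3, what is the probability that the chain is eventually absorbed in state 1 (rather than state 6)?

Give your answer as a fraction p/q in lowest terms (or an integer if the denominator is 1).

Answer: 1/3

Derivation:
Let a_i = P(absorbed in 1 | start in state i).
Boundary conditions: a_1 = 1, a_6 = 0.
For each transient state i, a_i = sum_j P(i->j) * a_j:
  a_2 = 1/3*a_1 + 1/12*a_2 + 1/12*a_3 + 1/3*a_4 + 1/6*a_5 + 0*a_6
  a_3 = 1/12*a_1 + 1/12*a_2 + 1/3*a_3 + 1/6*a_4 + 0*a_5 + 1/3*a_6
  a_4 = 1/6*a_1 + 1/12*a_2 + 1/3*a_3 + 0*a_4 + 1/3*a_5 + 1/12*a_6
  a_5 = 1/12*a_1 + 1/4*a_2 + 1/4*a_3 + 1/6*a_4 + 1/6*a_5 + 1/12*a_6

Substituting a_1 = 1 and a_6 = 0, rearrange to (I - Q) a = r where r[i] = P(i -> 1):
  [11/12, -1/12, -1/3, -1/6] . (a_2, a_3, a_4, a_5) = 1/3
  [-1/12, 2/3, -1/6, 0] . (a_2, a_3, a_4, a_5) = 1/12
  [-1/12, -1/3, 1, -1/3] . (a_2, a_3, a_4, a_5) = 1/6
  [-1/4, -1/4, -1/6, 5/6] . (a_2, a_3, a_4, a_5) = 1/12

Solving yields:
  a_2 = 2/3
  a_3 = 1/3
  a_4 = 1/2
  a_5 = 1/2

Starting state is 3, so the absorption probability is a_3 = 1/3.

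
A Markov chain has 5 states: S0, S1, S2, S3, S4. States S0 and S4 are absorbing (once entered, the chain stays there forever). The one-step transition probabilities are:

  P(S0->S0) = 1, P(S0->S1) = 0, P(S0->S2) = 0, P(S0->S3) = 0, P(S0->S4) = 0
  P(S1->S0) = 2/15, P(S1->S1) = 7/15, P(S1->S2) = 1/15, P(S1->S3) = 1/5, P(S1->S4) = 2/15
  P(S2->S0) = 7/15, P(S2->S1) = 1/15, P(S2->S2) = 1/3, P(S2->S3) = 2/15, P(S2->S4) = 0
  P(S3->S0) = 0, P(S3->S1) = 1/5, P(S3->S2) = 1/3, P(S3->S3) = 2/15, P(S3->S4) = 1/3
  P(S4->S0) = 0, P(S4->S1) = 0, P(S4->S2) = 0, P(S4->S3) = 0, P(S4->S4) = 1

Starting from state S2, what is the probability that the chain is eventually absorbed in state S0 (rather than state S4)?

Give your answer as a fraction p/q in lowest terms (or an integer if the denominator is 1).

Answer: 37/44

Derivation:
Let a_i = P(absorbed in S0 | start in state i).
Boundary conditions: a_S0 = 1, a_S4 = 0.
For each transient state i, a_i = sum_j P(i->j) * a_j:
  a_S1 = 2/15*a_S0 + 7/15*a_S1 + 1/15*a_S2 + 1/5*a_S3 + 2/15*a_S4
  a_S2 = 7/15*a_S0 + 1/15*a_S1 + 1/3*a_S2 + 2/15*a_S3 + 0*a_S4
  a_S3 = 0*a_S0 + 1/5*a_S1 + 1/3*a_S2 + 2/15*a_S3 + 1/3*a_S4

Substituting a_S0 = 1 and a_S4 = 0, rearrange to (I - Q) a = r where r[i] = P(i -> S0):
  [8/15, -1/15, -1/5] . (a_S1, a_S2, a_S3) = 2/15
  [-1/15, 2/3, -2/15] . (a_S1, a_S2, a_S3) = 7/15
  [-1/5, -1/3, 13/15] . (a_S1, a_S2, a_S3) = 0

Solving yields:
  a_S1 = 109/209
  a_S2 = 37/44
  a_S3 = 371/836

Starting state is S2, so the absorption probability is a_S2 = 37/44.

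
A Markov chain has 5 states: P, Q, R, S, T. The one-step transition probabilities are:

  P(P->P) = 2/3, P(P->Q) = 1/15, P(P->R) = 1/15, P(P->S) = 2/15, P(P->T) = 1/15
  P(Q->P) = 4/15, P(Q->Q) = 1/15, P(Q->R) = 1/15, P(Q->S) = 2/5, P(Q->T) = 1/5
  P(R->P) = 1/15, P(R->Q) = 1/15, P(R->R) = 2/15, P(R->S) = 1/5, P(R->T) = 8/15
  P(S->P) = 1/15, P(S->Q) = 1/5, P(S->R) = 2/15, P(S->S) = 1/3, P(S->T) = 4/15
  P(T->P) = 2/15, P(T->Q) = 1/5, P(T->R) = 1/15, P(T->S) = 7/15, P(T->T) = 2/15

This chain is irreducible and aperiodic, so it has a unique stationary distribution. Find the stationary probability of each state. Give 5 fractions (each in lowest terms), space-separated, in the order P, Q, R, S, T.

Answer: 7617/28487 3819/28487 2652/28487 8641/28487 5758/28487

Derivation:
The stationary distribution satisfies pi = pi * P, i.e.:
  pi_P = 2/3*pi_P + 4/15*pi_Q + 1/15*pi_R + 1/15*pi_S + 2/15*pi_T
  pi_Q = 1/15*pi_P + 1/15*pi_Q + 1/15*pi_R + 1/5*pi_S + 1/5*pi_T
  pi_R = 1/15*pi_P + 1/15*pi_Q + 2/15*pi_R + 2/15*pi_S + 1/15*pi_T
  pi_S = 2/15*pi_P + 2/5*pi_Q + 1/5*pi_R + 1/3*pi_S + 7/15*pi_T
  pi_T = 1/15*pi_P + 1/5*pi_Q + 8/15*pi_R + 4/15*pi_S + 2/15*pi_T
with normalization: pi_P + pi_Q + pi_R + pi_S + pi_T = 1.

Using the first 4 balance equations plus normalization, the linear system A*pi = b is:
  [-1/3, 4/15, 1/15, 1/15, 2/15] . pi = 0
  [1/15, -14/15, 1/15, 1/5, 1/5] . pi = 0
  [1/15, 1/15, -13/15, 2/15, 1/15] . pi = 0
  [2/15, 2/5, 1/5, -2/3, 7/15] . pi = 0
  [1, 1, 1, 1, 1] . pi = 1

Solving yields:
  pi_P = 7617/28487
  pi_Q = 3819/28487
  pi_R = 2652/28487
  pi_S = 8641/28487
  pi_T = 5758/28487

Verification (pi * P):
  7617/28487*2/3 + 3819/28487*4/15 + 2652/28487*1/15 + 8641/28487*1/15 + 5758/28487*2/15 = 7617/28487 = pi_P  (ok)
  7617/28487*1/15 + 3819/28487*1/15 + 2652/28487*1/15 + 8641/28487*1/5 + 5758/28487*1/5 = 3819/28487 = pi_Q  (ok)
  7617/28487*1/15 + 3819/28487*1/15 + 2652/28487*2/15 + 8641/28487*2/15 + 5758/28487*1/15 = 2652/28487 = pi_R  (ok)
  7617/28487*2/15 + 3819/28487*2/5 + 2652/28487*1/5 + 8641/28487*1/3 + 5758/28487*7/15 = 8641/28487 = pi_S  (ok)
  7617/28487*1/15 + 3819/28487*1/5 + 2652/28487*8/15 + 8641/28487*4/15 + 5758/28487*2/15 = 5758/28487 = pi_T  (ok)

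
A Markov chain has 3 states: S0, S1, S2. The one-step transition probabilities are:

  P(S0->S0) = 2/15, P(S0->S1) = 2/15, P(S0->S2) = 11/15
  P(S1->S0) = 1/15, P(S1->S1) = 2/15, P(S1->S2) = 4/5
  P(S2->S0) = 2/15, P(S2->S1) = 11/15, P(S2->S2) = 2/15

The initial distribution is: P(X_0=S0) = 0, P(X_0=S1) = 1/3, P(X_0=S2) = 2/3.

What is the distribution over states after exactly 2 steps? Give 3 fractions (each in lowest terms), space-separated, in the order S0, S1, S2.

Propagating the distribution step by step (d_{t+1} = d_t * P):
d_0 = (S0=0, S1=1/3, S2=2/3)
  d_1[S0] = 0*2/15 + 1/3*1/15 + 2/3*2/15 = 1/9
  d_1[S1] = 0*2/15 + 1/3*2/15 + 2/3*11/15 = 8/15
  d_1[S2] = 0*11/15 + 1/3*4/5 + 2/3*2/15 = 16/45
d_1 = (S0=1/9, S1=8/15, S2=16/45)
  d_2[S0] = 1/9*2/15 + 8/15*1/15 + 16/45*2/15 = 22/225
  d_2[S1] = 1/9*2/15 + 8/15*2/15 + 16/45*11/15 = 26/75
  d_2[S2] = 1/9*11/15 + 8/15*4/5 + 16/45*2/15 = 5/9
d_2 = (S0=22/225, S1=26/75, S2=5/9)

Answer: 22/225 26/75 5/9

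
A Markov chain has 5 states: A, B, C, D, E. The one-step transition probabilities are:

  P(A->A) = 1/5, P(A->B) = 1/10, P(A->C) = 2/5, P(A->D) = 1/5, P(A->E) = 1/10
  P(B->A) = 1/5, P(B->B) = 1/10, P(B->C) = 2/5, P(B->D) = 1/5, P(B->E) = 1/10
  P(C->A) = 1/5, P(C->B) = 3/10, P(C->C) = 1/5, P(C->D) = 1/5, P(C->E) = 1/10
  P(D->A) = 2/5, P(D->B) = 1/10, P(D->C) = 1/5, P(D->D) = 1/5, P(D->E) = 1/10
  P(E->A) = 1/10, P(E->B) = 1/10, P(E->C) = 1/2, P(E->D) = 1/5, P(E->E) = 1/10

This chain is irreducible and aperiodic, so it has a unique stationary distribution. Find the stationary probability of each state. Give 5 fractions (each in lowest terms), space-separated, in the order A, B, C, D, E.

The stationary distribution satisfies pi = pi * P, i.e.:
  pi_A = 1/5*pi_A + 1/5*pi_B + 1/5*pi_C + 2/5*pi_D + 1/10*pi_E
  pi_B = 1/10*pi_A + 1/10*pi_B + 3/10*pi_C + 1/10*pi_D + 1/10*pi_E
  pi_C = 2/5*pi_A + 2/5*pi_B + 1/5*pi_C + 1/5*pi_D + 1/2*pi_E
  pi_D = 1/5*pi_A + 1/5*pi_B + 1/5*pi_C + 1/5*pi_D + 1/5*pi_E
  pi_E = 1/10*pi_A + 1/10*pi_B + 1/10*pi_C + 1/10*pi_D + 1/10*pi_E
with normalization: pi_A + pi_B + pi_C + pi_D + pi_E = 1.

Using the first 4 balance equations plus normalization, the linear system A*pi = b is:
  [-4/5, 1/5, 1/5, 2/5, 1/10] . pi = 0
  [1/10, -9/10, 3/10, 1/10, 1/10] . pi = 0
  [2/5, 2/5, -4/5, 1/5, 1/2] . pi = 0
  [1/5, 1/5, 1/5, -4/5, 1/5] . pi = 0
  [1, 1, 1, 1, 1] . pi = 1

Solving yields:
  pi_A = 23/100
  pi_B = 97/600
  pi_C = 37/120
  pi_D = 1/5
  pi_E = 1/10

Verification (pi * P):
  23/100*1/5 + 97/600*1/5 + 37/120*1/5 + 1/5*2/5 + 1/10*1/10 = 23/100 = pi_A  (ok)
  23/100*1/10 + 97/600*1/10 + 37/120*3/10 + 1/5*1/10 + 1/10*1/10 = 97/600 = pi_B  (ok)
  23/100*2/5 + 97/600*2/5 + 37/120*1/5 + 1/5*1/5 + 1/10*1/2 = 37/120 = pi_C  (ok)
  23/100*1/5 + 97/600*1/5 + 37/120*1/5 + 1/5*1/5 + 1/10*1/5 = 1/5 = pi_D  (ok)
  23/100*1/10 + 97/600*1/10 + 37/120*1/10 + 1/5*1/10 + 1/10*1/10 = 1/10 = pi_E  (ok)

Answer: 23/100 97/600 37/120 1/5 1/10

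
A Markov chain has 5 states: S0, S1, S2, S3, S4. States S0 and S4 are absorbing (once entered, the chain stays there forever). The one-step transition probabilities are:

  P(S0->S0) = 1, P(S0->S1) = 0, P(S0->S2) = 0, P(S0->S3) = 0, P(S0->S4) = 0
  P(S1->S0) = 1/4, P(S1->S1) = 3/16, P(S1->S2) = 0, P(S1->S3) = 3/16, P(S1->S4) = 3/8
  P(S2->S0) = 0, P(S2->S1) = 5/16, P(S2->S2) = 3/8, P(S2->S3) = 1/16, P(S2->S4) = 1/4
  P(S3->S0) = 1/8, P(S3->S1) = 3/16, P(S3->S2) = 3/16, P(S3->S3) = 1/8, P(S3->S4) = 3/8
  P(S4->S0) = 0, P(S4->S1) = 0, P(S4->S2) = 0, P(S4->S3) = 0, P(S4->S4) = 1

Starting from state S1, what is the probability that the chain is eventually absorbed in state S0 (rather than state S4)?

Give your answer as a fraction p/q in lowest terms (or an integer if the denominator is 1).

Let a_i = P(absorbed in S0 | start in state i).
Boundary conditions: a_S0 = 1, a_S4 = 0.
For each transient state i, a_i = sum_j P(i->j) * a_j:
  a_S1 = 1/4*a_S0 + 3/16*a_S1 + 0*a_S2 + 3/16*a_S3 + 3/8*a_S4
  a_S2 = 0*a_S0 + 5/16*a_S1 + 3/8*a_S2 + 1/16*a_S3 + 1/4*a_S4
  a_S3 = 1/8*a_S0 + 3/16*a_S1 + 3/16*a_S2 + 1/8*a_S3 + 3/8*a_S4

Substituting a_S0 = 1 and a_S4 = 0, rearrange to (I - Q) a = r where r[i] = P(i -> S0):
  [13/16, 0, -3/16] . (a_S1, a_S2, a_S3) = 1/4
  [-5/16, 5/8, -1/16] . (a_S1, a_S2, a_S3) = 0
  [-3/16, -3/16, 7/8] . (a_S1, a_S2, a_S3) = 1/8

Solving yields:
  a_S1 = 304/823
  a_S2 = 174/823
  a_S3 = 220/823

Starting state is S1, so the absorption probability is a_S1 = 304/823.

Answer: 304/823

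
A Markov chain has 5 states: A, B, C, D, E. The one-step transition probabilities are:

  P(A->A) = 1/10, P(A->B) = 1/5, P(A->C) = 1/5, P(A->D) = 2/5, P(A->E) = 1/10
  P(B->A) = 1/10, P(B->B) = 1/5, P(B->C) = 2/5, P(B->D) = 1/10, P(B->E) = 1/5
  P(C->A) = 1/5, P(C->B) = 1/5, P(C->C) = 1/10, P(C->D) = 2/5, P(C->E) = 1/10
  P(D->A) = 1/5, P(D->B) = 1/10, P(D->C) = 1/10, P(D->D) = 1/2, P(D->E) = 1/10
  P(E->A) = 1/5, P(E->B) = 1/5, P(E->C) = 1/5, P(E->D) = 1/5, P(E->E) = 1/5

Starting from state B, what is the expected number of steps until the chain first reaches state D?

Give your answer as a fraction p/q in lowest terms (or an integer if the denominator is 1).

Let h_i = expected steps to first reach D from state i.
Boundary: h_D = 0.
First-step equations for the other states:
  h_A = 1 + 1/10*h_A + 1/5*h_B + 1/5*h_C + 2/5*h_D + 1/10*h_E
  h_B = 1 + 1/10*h_A + 1/5*h_B + 2/5*h_C + 1/10*h_D + 1/5*h_E
  h_C = 1 + 1/5*h_A + 1/5*h_B + 1/10*h_C + 2/5*h_D + 1/10*h_E
  h_E = 1 + 1/5*h_A + 1/5*h_B + 1/5*h_C + 1/5*h_D + 1/5*h_E

Substituting h_D = 0 and rearranging gives the linear system (I - Q) h = 1:
  [9/10, -1/5, -1/5, -1/10] . (h_A, h_B, h_C, h_E) = 1
  [-1/10, 4/5, -2/5, -1/5] . (h_A, h_B, h_C, h_E) = 1
  [-1/5, -1/5, 9/10, -1/10] . (h_A, h_B, h_C, h_E) = 1
  [-1/5, -1/5, -1/5, 4/5] . (h_A, h_B, h_C, h_E) = 1

Solving yields:
  h_A = 150/47
  h_B = 595/141
  h_C = 150/47
  h_E = 550/141

Starting state is B, so the expected hitting time is h_B = 595/141.

Answer: 595/141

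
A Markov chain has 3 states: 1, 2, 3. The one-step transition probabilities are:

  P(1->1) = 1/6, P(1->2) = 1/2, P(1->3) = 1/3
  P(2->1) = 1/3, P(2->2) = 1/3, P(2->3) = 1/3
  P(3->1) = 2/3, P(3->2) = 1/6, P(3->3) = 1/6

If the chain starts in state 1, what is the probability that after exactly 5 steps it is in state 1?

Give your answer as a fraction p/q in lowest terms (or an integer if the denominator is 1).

Answer: 317/864

Derivation:
Computing P^5 by repeated multiplication:
P^1 =
  1: [1/6, 1/2, 1/3]
  2: [1/3, 1/3, 1/3]
  3: [2/3, 1/6, 1/6]
P^2 =
  1: [5/12, 11/36, 5/18]
  2: [7/18, 1/3, 5/18]
  3: [5/18, 5/12, 11/36]
P^3 =
  1: [77/216, 77/216, 31/108]
  2: [13/36, 19/54, 31/108]
  3: [7/18, 71/216, 61/216]
P^4 =
  1: [479/1296, 149/432, 185/648]
  2: [239/648, 28/81, 185/648]
  3: [235/648, 455/1296, 371/1296]
P^5 =
  1: [317/864, 2701/7776, 1111/3888]
  2: [1427/3888, 25/72, 1111/3888]
  3: [179/486, 299/864, 2221/7776]

(P^5)[1 -> 1] = 317/864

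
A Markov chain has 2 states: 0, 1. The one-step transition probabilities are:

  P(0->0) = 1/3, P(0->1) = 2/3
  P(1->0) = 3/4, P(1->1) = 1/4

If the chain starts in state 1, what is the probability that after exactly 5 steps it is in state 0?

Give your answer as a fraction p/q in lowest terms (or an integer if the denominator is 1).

Computing P^5 by repeated multiplication:
P^1 =
  0: [1/3, 2/3]
  1: [3/4, 1/4]
P^2 =
  0: [11/18, 7/18]
  1: [7/16, 9/16]
P^3 =
  0: [107/216, 109/216]
  1: [109/192, 83/192]
P^4 =
  0: [1409/2592, 1183/2592]
  1: [1183/2304, 1121/2304]
P^5 =
  0: [16283/31104, 14821/31104]
  1: [14821/27648, 12827/27648]

(P^5)[1 -> 0] = 14821/27648

Answer: 14821/27648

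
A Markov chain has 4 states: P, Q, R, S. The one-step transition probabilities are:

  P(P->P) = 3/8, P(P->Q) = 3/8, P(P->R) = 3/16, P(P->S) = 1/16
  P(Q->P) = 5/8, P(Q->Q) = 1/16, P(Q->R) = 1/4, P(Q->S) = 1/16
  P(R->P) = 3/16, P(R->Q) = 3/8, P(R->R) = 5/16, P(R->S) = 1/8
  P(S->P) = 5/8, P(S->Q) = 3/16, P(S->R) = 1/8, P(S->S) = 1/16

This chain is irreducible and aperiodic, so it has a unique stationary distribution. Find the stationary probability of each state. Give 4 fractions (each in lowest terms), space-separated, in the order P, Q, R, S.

Answer: 331/788 433/1576 45/197 121/1576

Derivation:
The stationary distribution satisfies pi = pi * P, i.e.:
  pi_P = 3/8*pi_P + 5/8*pi_Q + 3/16*pi_R + 5/8*pi_S
  pi_Q = 3/8*pi_P + 1/16*pi_Q + 3/8*pi_R + 3/16*pi_S
  pi_R = 3/16*pi_P + 1/4*pi_Q + 5/16*pi_R + 1/8*pi_S
  pi_S = 1/16*pi_P + 1/16*pi_Q + 1/8*pi_R + 1/16*pi_S
with normalization: pi_P + pi_Q + pi_R + pi_S = 1.

Using the first 3 balance equations plus normalization, the linear system A*pi = b is:
  [-5/8, 5/8, 3/16, 5/8] . pi = 0
  [3/8, -15/16, 3/8, 3/16] . pi = 0
  [3/16, 1/4, -11/16, 1/8] . pi = 0
  [1, 1, 1, 1] . pi = 1

Solving yields:
  pi_P = 331/788
  pi_Q = 433/1576
  pi_R = 45/197
  pi_S = 121/1576

Verification (pi * P):
  331/788*3/8 + 433/1576*5/8 + 45/197*3/16 + 121/1576*5/8 = 331/788 = pi_P  (ok)
  331/788*3/8 + 433/1576*1/16 + 45/197*3/8 + 121/1576*3/16 = 433/1576 = pi_Q  (ok)
  331/788*3/16 + 433/1576*1/4 + 45/197*5/16 + 121/1576*1/8 = 45/197 = pi_R  (ok)
  331/788*1/16 + 433/1576*1/16 + 45/197*1/8 + 121/1576*1/16 = 121/1576 = pi_S  (ok)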